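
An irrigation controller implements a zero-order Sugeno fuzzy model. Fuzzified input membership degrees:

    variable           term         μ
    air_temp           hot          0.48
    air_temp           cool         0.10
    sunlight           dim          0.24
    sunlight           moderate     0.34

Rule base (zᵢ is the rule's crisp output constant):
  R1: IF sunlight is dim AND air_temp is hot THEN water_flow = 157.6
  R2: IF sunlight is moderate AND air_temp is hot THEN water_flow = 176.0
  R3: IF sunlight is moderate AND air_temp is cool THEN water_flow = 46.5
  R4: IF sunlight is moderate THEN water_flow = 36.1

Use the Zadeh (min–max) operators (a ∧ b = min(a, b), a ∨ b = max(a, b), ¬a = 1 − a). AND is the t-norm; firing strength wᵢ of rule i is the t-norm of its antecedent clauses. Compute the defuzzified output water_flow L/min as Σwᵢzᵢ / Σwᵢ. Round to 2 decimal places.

112.34

R1 (z=157.6): dim=0.24, hot=0.48; AND[min(a, b)] → w = 0.24
R2 (z=176.0): moderate=0.34, hot=0.48; AND[min(a, b)] → w = 0.34
R3 (z=46.5): moderate=0.34, cool=0.10; AND[min(a, b)] → w = 0.10
R4 (z=36.1): moderate=0.34 → w = 0.34
Weighted average = (0.24·157.6 + 0.34·176.0 + 0.10·46.5 + 0.34·36.1) / (0.24 + 0.34 + 0.10 + 0.34)
  = 114.5880 / 1.0200 = 112.34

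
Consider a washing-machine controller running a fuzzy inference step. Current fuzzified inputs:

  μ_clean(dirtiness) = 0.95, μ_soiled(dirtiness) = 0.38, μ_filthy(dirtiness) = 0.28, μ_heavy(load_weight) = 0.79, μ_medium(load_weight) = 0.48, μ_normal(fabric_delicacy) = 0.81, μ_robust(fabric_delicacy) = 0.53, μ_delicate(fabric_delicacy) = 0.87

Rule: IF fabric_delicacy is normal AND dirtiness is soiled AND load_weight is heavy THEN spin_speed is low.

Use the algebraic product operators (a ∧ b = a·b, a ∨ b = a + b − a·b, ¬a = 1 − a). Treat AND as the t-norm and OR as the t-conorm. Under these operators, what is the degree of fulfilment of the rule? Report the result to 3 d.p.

0.243

firing strength: normal=0.81, soiled=0.38, heavy=0.79; AND[a·b] → w = 0.2432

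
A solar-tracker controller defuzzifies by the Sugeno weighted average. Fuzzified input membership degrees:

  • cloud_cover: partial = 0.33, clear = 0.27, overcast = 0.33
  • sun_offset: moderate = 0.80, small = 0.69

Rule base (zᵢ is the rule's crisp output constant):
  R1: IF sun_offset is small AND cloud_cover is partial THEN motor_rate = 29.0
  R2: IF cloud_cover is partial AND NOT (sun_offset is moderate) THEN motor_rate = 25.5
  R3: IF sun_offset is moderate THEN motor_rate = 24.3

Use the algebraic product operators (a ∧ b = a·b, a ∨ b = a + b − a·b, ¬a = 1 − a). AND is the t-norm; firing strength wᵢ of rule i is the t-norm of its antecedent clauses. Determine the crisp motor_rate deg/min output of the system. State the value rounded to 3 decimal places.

25.351

R1 (z=29.0): small=0.69, partial=0.33; AND[a·b] → w = 0.2277
R2 (z=25.5): partial=0.33, ¬moderate=1−0.80=0.20; AND[a·b] → w = 0.0660
R3 (z=24.3): moderate=0.80 → w = 0.8000
Weighted average = (0.2277·29.0 + 0.0660·25.5 + 0.8000·24.3) / (0.2277 + 0.0660 + 0.8000)
  = 27.7263 / 1.0937 = 25.351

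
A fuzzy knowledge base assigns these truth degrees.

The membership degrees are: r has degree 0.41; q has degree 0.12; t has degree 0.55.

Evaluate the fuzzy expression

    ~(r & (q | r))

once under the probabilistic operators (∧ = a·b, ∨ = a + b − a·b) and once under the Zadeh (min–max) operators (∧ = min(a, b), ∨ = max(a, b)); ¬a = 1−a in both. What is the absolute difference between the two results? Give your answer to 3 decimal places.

Under probabilistic:
  q | r = a + b − a·b on (0.1200, 0.4100) = 0.4808
  r & (q | r) = a·b on (0.4100, 0.4808) = 0.1971
  ~(r & (q | r)) = 1 − 0.1971 = 0.8029
  → value = 0.8029
Under Zadeh (min–max):
  q | r = max(a, b) on (0.12, 0.41) = 0.41
  r & (q | r) = min(a, b) on (0.41, 0.41) = 0.41
  ~(r & (q | r)) = 1 − 0.41 = 0.59
  → value = 0.5900
|0.8029 − 0.5900| = 0.213

0.213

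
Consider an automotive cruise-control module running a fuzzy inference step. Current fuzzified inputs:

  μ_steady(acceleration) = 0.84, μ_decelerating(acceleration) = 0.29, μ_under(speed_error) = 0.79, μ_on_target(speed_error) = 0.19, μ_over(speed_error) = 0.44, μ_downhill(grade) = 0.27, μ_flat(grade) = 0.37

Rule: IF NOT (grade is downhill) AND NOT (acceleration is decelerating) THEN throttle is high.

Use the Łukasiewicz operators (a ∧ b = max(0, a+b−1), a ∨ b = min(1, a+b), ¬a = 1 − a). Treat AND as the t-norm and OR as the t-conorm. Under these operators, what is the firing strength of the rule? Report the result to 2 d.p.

firing strength: ¬downhill=1−0.27=0.73, ¬decelerating=1−0.29=0.71; AND[max(0, a+b−1)] → w = 0.44

0.44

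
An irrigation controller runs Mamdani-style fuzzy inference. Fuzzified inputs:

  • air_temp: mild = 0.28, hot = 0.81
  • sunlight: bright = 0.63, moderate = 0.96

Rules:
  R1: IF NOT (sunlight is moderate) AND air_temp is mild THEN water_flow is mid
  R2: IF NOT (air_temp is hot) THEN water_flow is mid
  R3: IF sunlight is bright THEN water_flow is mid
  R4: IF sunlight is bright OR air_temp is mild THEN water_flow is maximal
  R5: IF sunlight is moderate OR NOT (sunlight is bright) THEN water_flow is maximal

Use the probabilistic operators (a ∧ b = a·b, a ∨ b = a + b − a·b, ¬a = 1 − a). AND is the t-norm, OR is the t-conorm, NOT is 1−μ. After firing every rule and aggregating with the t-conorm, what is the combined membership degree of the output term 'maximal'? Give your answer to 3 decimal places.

0.993

R1: ¬moderate=1−0.96=0.04, mild=0.28; AND[a·b] → w = 0.0112
R2: ¬hot=1−0.81=0.19 → w = 0.1900
R3: bright=0.63 → w = 0.6300
R4: bright=0.63, mild=0.28; OR[a + b − a·b] → w = 0.7336
R5: moderate=0.96, ¬bright=1−0.63=0.37; OR[a + b − a·b] → w = 0.9748
Rules with consequent 'maximal': {R4, R5} → strengths 0.7336, 0.9748
Aggregate via t-conorm [a + b − a·b]: 0.9933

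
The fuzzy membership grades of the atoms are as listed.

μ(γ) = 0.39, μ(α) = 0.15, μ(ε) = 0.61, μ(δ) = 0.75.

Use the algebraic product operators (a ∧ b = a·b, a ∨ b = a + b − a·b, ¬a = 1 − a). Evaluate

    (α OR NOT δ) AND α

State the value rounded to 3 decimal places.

NOT δ = 1 − 0.7500 = 0.2500
α OR NOT δ = a + b − a·b on (0.1500, 0.2500) = 0.3625
(α OR NOT δ) AND α = a·b on (0.3625, 0.1500) = 0.0544

0.054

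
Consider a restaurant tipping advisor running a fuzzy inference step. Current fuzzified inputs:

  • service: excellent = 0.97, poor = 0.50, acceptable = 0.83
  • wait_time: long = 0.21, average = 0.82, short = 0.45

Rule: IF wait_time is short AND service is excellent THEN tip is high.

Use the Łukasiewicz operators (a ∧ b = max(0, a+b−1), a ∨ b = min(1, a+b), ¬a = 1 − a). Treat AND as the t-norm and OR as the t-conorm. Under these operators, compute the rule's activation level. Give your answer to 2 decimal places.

0.42

firing strength: short=0.45, excellent=0.97; AND[max(0, a+b−1)] → w = 0.42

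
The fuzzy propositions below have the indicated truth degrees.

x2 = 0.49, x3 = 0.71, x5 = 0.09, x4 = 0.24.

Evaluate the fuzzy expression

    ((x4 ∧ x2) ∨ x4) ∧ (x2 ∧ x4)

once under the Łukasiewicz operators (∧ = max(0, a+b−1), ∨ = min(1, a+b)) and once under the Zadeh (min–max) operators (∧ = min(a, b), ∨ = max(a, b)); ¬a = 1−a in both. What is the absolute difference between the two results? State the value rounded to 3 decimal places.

0.240

Under Łukasiewicz:
  x4 ∧ x2 = max(0, a+b−1) on (0.24, 0.49) = 0.00
  (x4 ∧ x2) ∨ x4 = min(1, a+b) on (0.00, 0.24) = 0.24
  x2 ∧ x4 = max(0, a+b−1) on (0.49, 0.24) = 0.00
  ((x4 ∧ x2) ∨ x4) ∧ (x2 ∧ x4) = max(0, a+b−1) on (0.24, 0.00) = 0.00
  → value = 0.0000
Under Zadeh (min–max):
  x4 ∧ x2 = min(a, b) on (0.24, 0.49) = 0.24
  (x4 ∧ x2) ∨ x4 = max(a, b) on (0.24, 0.24) = 0.24
  x2 ∧ x4 = min(a, b) on (0.49, 0.24) = 0.24
  ((x4 ∧ x2) ∨ x4) ∧ (x2 ∧ x4) = min(a, b) on (0.24, 0.24) = 0.24
  → value = 0.2400
|0.0000 − 0.2400| = 0.240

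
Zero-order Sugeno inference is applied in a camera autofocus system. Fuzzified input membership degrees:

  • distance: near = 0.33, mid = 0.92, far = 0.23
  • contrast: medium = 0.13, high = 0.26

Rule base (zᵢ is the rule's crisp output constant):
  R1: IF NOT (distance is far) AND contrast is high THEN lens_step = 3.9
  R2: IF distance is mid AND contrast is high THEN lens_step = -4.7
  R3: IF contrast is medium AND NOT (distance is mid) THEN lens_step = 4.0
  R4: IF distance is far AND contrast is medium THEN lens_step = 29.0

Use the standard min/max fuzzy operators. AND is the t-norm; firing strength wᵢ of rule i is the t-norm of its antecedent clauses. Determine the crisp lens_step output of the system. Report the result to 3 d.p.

5.318

R1 (z=3.9): ¬far=1−0.23=0.77, high=0.26; AND[min(a, b)] → w = 0.26
R2 (z=-4.7): mid=0.92, high=0.26; AND[min(a, b)] → w = 0.26
R3 (z=4.0): medium=0.13, ¬mid=1−0.92=0.08; AND[min(a, b)] → w = 0.08
R4 (z=29.0): far=0.23, medium=0.13; AND[min(a, b)] → w = 0.13
Weighted average = (0.26·3.9 + 0.26·-4.7 + 0.08·4.0 + 0.13·29.0) / (0.26 + 0.26 + 0.08 + 0.13)
  = 3.8820 / 0.7300 = 5.318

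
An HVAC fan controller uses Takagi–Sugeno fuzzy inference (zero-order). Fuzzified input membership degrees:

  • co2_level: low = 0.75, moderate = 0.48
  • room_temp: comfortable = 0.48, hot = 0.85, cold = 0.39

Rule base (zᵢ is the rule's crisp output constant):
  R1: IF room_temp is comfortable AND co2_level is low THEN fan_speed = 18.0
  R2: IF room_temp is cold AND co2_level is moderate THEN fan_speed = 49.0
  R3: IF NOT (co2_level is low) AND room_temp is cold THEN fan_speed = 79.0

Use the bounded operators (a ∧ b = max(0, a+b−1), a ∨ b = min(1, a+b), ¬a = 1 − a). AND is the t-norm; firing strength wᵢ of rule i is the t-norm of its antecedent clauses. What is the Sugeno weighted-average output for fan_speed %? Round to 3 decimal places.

18.000

R1 (z=18.0): comfortable=0.48, low=0.75; AND[max(0, a+b−1)] → w = 0.23
R2 (z=49.0): cold=0.39, moderate=0.48; AND[max(0, a+b−1)] → w = 0.00
R3 (z=79.0): ¬low=1−0.75=0.25, cold=0.39; AND[max(0, a+b−1)] → w = 0.00
Weighted average = (0.23·18.0 + 0.00·49.0 + 0.00·79.0) / (0.23 + 0.00 + 0.00)
  = 4.1400 / 0.2300 = 18.000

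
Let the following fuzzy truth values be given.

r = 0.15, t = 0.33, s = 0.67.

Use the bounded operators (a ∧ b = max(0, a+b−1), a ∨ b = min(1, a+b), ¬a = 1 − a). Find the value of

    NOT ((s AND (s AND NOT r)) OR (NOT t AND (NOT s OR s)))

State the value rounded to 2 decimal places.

0.14

NOT r = 1 − 0.15 = 0.85
s AND NOT r = max(0, a+b−1) on (0.67, 0.85) = 0.52
s AND (s AND NOT r) = max(0, a+b−1) on (0.67, 0.52) = 0.19
NOT t = 1 − 0.33 = 0.67
NOT s = 1 − 0.67 = 0.33
NOT s OR s = min(1, a+b) on (0.33, 0.67) = 1.00
NOT t AND (NOT s OR s) = max(0, a+b−1) on (0.67, 1.00) = 0.67
(s AND (s AND NOT r)) OR (NOT t AND (NOT s OR s)) = min(1, a+b) on (0.19, 0.67) = 0.86
NOT ((s AND (s AND NOT r)) OR (NOT t AND (NOT s OR s))) = 1 − 0.86 = 0.14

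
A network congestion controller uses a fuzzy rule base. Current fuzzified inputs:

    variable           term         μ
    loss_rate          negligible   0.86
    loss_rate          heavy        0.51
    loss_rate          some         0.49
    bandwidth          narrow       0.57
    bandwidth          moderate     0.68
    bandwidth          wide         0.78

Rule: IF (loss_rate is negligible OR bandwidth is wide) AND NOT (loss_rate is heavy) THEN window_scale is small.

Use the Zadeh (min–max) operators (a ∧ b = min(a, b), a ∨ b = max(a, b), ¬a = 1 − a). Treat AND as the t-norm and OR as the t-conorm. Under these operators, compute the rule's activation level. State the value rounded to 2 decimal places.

0.49

firing strength: (negligible=0.86 OR wide=0.78) = 0.86; AND[min(a, b)] with ¬heavy=1−0.51=0.49 → w = 0.49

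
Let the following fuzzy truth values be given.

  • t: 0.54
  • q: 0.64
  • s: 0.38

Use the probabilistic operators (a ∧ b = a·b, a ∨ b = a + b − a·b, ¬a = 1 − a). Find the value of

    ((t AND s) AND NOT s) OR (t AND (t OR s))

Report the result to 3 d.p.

0.464

t AND s = a·b on (0.5400, 0.3800) = 0.2052
NOT s = 1 − 0.3800 = 0.6200
(t AND s) AND NOT s = a·b on (0.2052, 0.6200) = 0.1272
t OR s = a + b − a·b on (0.5400, 0.3800) = 0.7148
t AND (t OR s) = a·b on (0.5400, 0.7148) = 0.3860
((t AND s) AND NOT s) OR (t AND (t OR s)) = a + b − a·b on (0.1272, 0.3860) = 0.4641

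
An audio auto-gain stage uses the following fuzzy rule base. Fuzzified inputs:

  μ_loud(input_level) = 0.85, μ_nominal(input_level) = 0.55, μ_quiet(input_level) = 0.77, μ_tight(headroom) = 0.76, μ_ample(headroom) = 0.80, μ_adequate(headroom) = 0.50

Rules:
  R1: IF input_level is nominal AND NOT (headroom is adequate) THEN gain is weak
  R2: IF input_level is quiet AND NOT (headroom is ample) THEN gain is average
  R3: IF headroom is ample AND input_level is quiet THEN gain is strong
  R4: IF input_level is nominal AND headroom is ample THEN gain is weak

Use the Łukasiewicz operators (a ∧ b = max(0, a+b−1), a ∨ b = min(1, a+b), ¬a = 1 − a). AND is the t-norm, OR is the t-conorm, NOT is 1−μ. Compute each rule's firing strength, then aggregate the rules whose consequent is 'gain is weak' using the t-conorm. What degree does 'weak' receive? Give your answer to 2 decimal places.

0.40

R1: nominal=0.55, ¬adequate=1−0.50=0.50; AND[max(0, a+b−1)] → w = 0.05
R2: quiet=0.77, ¬ample=1−0.80=0.20; AND[max(0, a+b−1)] → w = 0.00
R3: ample=0.80, quiet=0.77; AND[max(0, a+b−1)] → w = 0.57
R4: nominal=0.55, ample=0.80; AND[max(0, a+b−1)] → w = 0.35
Rules with consequent 'weak': {R1, R4} → strengths 0.05, 0.35
Aggregate via t-conorm [min(1, a+b)]: 0.40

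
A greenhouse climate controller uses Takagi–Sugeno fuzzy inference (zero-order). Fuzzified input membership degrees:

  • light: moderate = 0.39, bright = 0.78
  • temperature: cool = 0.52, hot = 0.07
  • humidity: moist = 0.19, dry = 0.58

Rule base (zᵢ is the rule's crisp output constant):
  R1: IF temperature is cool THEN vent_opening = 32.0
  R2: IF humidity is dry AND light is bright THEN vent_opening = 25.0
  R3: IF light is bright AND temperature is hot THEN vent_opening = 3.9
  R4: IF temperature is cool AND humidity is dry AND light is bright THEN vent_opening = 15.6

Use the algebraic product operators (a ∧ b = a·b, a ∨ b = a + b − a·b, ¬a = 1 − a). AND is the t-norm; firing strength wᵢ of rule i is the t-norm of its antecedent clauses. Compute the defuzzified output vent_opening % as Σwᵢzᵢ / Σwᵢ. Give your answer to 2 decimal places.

R1 (z=32.0): cool=0.52 → w = 0.5200
R2 (z=25.0): dry=0.58, bright=0.78; AND[a·b] → w = 0.4524
R3 (z=3.9): bright=0.78, hot=0.07; AND[a·b] → w = 0.0546
R4 (z=15.6): cool=0.52, dry=0.58, bright=0.78; AND[a·b] → w = 0.2352
Weighted average = (0.5200·32.0 + 0.4524·25.0 + 0.0546·3.9 + 0.2352·15.6) / (0.5200 + 0.4524 + 0.0546 + 0.2352)
  = 31.8328 / 1.2622 = 25.22

25.22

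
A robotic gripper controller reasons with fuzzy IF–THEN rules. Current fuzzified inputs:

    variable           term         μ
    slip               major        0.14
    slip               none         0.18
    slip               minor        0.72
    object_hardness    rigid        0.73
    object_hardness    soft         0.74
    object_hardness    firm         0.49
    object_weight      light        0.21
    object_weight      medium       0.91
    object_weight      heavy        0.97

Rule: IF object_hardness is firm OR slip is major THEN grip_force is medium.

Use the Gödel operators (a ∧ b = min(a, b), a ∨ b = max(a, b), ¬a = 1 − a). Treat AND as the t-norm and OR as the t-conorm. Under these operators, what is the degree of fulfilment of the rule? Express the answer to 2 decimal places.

0.49

firing strength: firm=0.49, major=0.14; OR[max(a, b)] → w = 0.49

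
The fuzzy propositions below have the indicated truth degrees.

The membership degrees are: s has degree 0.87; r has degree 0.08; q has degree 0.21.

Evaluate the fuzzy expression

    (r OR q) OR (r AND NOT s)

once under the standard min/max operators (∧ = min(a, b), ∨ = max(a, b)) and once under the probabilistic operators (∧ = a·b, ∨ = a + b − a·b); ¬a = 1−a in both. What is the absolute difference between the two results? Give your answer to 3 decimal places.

Under standard min/max:
  r OR q = max(a, b) on (0.08, 0.21) = 0.21
  NOT s = 1 − 0.87 = 0.13
  r AND NOT s = min(a, b) on (0.08, 0.13) = 0.08
  (r OR q) OR (r AND NOT s) = max(a, b) on (0.21, 0.08) = 0.21
  → value = 0.2100
Under probabilistic:
  r OR q = a + b − a·b on (0.0800, 0.2100) = 0.2732
  NOT s = 1 − 0.8700 = 0.1300
  r AND NOT s = a·b on (0.0800, 0.1300) = 0.0104
  (r OR q) OR (r AND NOT s) = a + b − a·b on (0.2732, 0.0104) = 0.2808
  → value = 0.2808
|0.2100 − 0.2808| = 0.071

0.071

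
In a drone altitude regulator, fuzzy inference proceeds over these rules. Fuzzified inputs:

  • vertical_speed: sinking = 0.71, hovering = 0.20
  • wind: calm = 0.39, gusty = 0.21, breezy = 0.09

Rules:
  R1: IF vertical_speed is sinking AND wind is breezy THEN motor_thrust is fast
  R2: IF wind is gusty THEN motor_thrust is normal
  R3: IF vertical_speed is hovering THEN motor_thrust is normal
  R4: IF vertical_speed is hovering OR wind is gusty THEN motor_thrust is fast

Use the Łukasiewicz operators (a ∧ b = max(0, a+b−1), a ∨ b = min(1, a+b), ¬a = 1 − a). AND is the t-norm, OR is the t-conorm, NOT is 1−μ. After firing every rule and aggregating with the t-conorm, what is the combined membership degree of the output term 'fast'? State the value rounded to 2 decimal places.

0.41

R1: sinking=0.71, breezy=0.09; AND[max(0, a+b−1)] → w = 0.00
R2: gusty=0.21 → w = 0.21
R3: hovering=0.20 → w = 0.20
R4: hovering=0.20, gusty=0.21; OR[min(1, a+b)] → w = 0.41
Rules with consequent 'fast': {R1, R4} → strengths 0.00, 0.41
Aggregate via t-conorm [min(1, a+b)]: 0.41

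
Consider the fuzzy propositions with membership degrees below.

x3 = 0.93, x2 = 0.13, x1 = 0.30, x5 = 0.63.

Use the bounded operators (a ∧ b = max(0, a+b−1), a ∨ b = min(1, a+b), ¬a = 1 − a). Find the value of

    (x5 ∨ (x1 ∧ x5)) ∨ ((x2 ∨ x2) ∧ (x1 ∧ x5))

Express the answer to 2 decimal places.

0.63

x1 ∧ x5 = max(0, a+b−1) on (0.30, 0.63) = 0.00
x5 ∨ (x1 ∧ x5) = min(1, a+b) on (0.63, 0.00) = 0.63
x2 ∨ x2 = min(1, a+b) on (0.13, 0.13) = 0.26
x1 ∧ x5 = max(0, a+b−1) on (0.30, 0.63) = 0.00
(x2 ∨ x2) ∧ (x1 ∧ x5) = max(0, a+b−1) on (0.26, 0.00) = 0.00
(x5 ∨ (x1 ∧ x5)) ∨ ((x2 ∨ x2) ∧ (x1 ∧ x5)) = min(1, a+b) on (0.63, 0.00) = 0.63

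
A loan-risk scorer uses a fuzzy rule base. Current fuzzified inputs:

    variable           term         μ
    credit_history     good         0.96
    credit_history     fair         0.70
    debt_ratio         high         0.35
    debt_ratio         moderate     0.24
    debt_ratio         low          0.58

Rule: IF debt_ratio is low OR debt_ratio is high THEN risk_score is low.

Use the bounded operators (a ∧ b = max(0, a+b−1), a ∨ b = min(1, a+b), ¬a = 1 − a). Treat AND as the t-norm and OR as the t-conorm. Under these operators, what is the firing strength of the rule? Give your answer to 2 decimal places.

firing strength: low=0.58, high=0.35; OR[min(1, a+b)] → w = 0.93

0.93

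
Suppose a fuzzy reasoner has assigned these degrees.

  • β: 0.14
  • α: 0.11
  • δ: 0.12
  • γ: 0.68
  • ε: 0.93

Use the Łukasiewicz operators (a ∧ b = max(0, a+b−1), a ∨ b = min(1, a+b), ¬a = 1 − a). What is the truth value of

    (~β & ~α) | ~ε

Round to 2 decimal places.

0.82

~β = 1 − 0.14 = 0.86
~α = 1 − 0.11 = 0.89
~β & ~α = max(0, a+b−1) on (0.86, 0.89) = 0.75
~ε = 1 − 0.93 = 0.07
(~β & ~α) | ~ε = min(1, a+b) on (0.75, 0.07) = 0.82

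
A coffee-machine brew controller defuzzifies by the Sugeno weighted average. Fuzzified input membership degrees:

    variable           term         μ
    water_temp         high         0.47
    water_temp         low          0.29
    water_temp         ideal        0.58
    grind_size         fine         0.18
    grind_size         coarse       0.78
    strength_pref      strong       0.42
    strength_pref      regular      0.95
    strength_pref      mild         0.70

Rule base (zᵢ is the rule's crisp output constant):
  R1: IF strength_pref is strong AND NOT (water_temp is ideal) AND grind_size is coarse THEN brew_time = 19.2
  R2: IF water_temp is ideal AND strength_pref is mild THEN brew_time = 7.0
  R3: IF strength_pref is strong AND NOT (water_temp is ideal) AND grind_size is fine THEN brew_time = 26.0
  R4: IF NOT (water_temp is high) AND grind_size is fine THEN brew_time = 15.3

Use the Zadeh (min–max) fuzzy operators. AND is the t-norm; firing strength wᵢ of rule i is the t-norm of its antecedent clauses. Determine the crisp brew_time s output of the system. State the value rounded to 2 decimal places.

R1 (z=19.2): strong=0.42, ¬ideal=1−0.58=0.42, coarse=0.78; AND[min(a, b)] → w = 0.42
R2 (z=7.0): ideal=0.58, mild=0.70; AND[min(a, b)] → w = 0.58
R3 (z=26.0): strong=0.42, ¬ideal=1−0.58=0.42, fine=0.18; AND[min(a, b)] → w = 0.18
R4 (z=15.3): ¬high=1−0.47=0.53, fine=0.18; AND[min(a, b)] → w = 0.18
Weighted average = (0.42·19.2 + 0.58·7.0 + 0.18·26.0 + 0.18·15.3) / (0.42 + 0.58 + 0.18 + 0.18)
  = 19.5580 / 1.3600 = 14.38

14.38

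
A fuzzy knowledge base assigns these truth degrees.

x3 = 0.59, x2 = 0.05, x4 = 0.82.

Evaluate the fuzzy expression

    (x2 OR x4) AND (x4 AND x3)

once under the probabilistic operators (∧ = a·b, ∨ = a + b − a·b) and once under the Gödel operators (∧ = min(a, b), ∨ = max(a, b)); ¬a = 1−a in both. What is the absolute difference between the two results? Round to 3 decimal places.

0.189

Under probabilistic:
  x2 OR x4 = a + b − a·b on (0.0500, 0.8200) = 0.8290
  x4 AND x3 = a·b on (0.8200, 0.5900) = 0.4838
  (x2 OR x4) AND (x4 AND x3) = a·b on (0.8290, 0.4838) = 0.4011
  → value = 0.4011
Under Gödel:
  x2 OR x4 = max(a, b) on (0.05, 0.82) = 0.82
  x4 AND x3 = min(a, b) on (0.82, 0.59) = 0.59
  (x2 OR x4) AND (x4 AND x3) = min(a, b) on (0.82, 0.59) = 0.59
  → value = 0.5900
|0.4011 − 0.5900| = 0.189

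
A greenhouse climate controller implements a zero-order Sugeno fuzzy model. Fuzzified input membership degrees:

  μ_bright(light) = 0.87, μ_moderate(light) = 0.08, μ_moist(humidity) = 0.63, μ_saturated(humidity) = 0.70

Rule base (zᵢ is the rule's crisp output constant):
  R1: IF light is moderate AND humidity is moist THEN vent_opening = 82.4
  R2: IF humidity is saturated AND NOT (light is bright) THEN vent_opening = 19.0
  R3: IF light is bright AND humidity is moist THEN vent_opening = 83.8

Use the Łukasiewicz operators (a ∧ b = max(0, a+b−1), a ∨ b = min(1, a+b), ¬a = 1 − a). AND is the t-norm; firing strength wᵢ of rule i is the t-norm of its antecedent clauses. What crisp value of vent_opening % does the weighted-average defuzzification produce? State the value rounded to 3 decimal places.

R1 (z=82.4): moderate=0.08, moist=0.63; AND[max(0, a+b−1)] → w = 0.00
R2 (z=19.0): saturated=0.70, ¬bright=1−0.87=0.13; AND[max(0, a+b−1)] → w = 0.00
R3 (z=83.8): bright=0.87, moist=0.63; AND[max(0, a+b−1)] → w = 0.50
Weighted average = (0.00·82.4 + 0.00·19.0 + 0.50·83.8) / (0.00 + 0.00 + 0.50)
  = 41.9000 / 0.5000 = 83.800

83.800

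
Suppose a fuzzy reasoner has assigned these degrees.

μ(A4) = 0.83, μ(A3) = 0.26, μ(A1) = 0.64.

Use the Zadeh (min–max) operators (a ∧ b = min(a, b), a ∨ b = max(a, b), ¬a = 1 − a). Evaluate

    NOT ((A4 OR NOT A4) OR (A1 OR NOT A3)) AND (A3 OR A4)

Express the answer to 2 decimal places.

NOT A4 = 1 − 0.83 = 0.17
A4 OR NOT A4 = max(a, b) on (0.83, 0.17) = 0.83
NOT A3 = 1 − 0.26 = 0.74
A1 OR NOT A3 = max(a, b) on (0.64, 0.74) = 0.74
(A4 OR NOT A4) OR (A1 OR NOT A3) = max(a, b) on (0.83, 0.74) = 0.83
NOT ((A4 OR NOT A4) OR (A1 OR NOT A3)) = 1 − 0.83 = 0.17
A3 OR A4 = max(a, b) on (0.26, 0.83) = 0.83
NOT ((A4 OR NOT A4) OR (A1 OR NOT A3)) AND (A3 OR A4) = min(a, b) on (0.17, 0.83) = 0.17

0.17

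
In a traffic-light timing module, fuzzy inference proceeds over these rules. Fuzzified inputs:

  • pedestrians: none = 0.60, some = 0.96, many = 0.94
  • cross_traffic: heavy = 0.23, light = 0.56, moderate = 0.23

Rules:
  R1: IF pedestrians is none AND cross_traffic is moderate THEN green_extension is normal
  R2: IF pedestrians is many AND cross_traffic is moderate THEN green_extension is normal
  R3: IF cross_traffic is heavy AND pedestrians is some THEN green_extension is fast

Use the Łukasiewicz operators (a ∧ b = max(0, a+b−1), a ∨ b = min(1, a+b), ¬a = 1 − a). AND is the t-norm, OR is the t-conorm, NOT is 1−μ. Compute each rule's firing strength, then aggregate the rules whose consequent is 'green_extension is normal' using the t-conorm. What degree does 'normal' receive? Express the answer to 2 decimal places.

0.17

R1: none=0.60, moderate=0.23; AND[max(0, a+b−1)] → w = 0.00
R2: many=0.94, moderate=0.23; AND[max(0, a+b−1)] → w = 0.17
R3: heavy=0.23, some=0.96; AND[max(0, a+b−1)] → w = 0.19
Rules with consequent 'normal': {R1, R2} → strengths 0.00, 0.17
Aggregate via t-conorm [min(1, a+b)]: 0.17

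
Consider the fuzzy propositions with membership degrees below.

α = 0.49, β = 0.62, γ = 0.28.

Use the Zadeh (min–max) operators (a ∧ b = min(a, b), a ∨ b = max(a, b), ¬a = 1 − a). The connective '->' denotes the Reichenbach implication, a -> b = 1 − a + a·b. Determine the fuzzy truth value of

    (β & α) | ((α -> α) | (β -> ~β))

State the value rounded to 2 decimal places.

β & α = min(a, b) on (0.62, 0.49) = 0.49
α -> α  [Reichenbach: 1 − a + a·b] with a=0.49, b=0.49 → 0.75
~β = 1 − 0.62 = 0.38
β -> ~β  [Reichenbach: 1 − a + a·b] with a=0.62, b=0.38 → 0.62
(α -> α) | (β -> ~β) = max(a, b) on (0.75, 0.62) = 0.75
(β & α) | ((α -> α) | (β -> ~β)) = max(a, b) on (0.49, 0.75) = 0.75

0.75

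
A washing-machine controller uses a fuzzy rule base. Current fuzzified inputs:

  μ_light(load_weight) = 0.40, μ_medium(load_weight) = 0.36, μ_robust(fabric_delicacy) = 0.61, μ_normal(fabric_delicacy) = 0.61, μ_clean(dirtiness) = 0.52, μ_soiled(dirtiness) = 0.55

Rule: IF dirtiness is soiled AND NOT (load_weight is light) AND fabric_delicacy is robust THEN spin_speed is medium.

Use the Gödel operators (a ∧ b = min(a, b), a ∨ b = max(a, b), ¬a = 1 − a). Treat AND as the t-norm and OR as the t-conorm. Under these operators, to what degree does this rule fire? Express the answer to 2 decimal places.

0.55

firing strength: soiled=0.55, ¬light=1−0.40=0.60, robust=0.61; AND[min(a, b)] → w = 0.55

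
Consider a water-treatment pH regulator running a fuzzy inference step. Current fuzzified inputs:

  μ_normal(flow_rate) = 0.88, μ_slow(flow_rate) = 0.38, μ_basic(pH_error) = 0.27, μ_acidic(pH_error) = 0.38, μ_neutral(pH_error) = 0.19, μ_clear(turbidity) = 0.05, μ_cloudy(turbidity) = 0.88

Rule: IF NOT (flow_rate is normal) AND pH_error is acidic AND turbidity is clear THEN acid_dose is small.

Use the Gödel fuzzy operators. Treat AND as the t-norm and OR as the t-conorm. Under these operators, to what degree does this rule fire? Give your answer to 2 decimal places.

firing strength: ¬normal=1−0.88=0.12, acidic=0.38, clear=0.05; AND[min(a, b)] → w = 0.05

0.05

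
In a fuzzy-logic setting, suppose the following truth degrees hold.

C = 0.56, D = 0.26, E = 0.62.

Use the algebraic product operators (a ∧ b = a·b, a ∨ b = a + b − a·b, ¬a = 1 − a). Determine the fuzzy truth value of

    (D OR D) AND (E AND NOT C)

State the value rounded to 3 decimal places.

D OR D = a + b − a·b on (0.2600, 0.2600) = 0.4524
NOT C = 1 − 0.5600 = 0.4400
E AND NOT C = a·b on (0.6200, 0.4400) = 0.2728
(D OR D) AND (E AND NOT C) = a·b on (0.4524, 0.2728) = 0.1234

0.123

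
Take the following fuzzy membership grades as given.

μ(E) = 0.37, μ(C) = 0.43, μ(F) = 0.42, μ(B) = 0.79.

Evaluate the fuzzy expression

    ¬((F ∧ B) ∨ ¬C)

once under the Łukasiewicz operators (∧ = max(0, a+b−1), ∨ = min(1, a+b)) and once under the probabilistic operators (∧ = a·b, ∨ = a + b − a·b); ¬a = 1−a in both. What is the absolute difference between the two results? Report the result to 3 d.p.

Under Łukasiewicz:
  F ∧ B = max(0, a+b−1) on (0.42, 0.79) = 0.21
  ¬C = 1 − 0.43 = 0.57
  (F ∧ B) ∨ ¬C = min(1, a+b) on (0.21, 0.57) = 0.78
  ¬((F ∧ B) ∨ ¬C) = 1 − 0.78 = 0.22
  → value = 0.2200
Under probabilistic:
  F ∧ B = a·b on (0.4200, 0.7900) = 0.3318
  ¬C = 1 − 0.4300 = 0.5700
  (F ∧ B) ∨ ¬C = a + b − a·b on (0.3318, 0.5700) = 0.7127
  ¬((F ∧ B) ∨ ¬C) = 1 − 0.7127 = 0.2873
  → value = 0.2873
|0.2200 − 0.2873| = 0.067

0.067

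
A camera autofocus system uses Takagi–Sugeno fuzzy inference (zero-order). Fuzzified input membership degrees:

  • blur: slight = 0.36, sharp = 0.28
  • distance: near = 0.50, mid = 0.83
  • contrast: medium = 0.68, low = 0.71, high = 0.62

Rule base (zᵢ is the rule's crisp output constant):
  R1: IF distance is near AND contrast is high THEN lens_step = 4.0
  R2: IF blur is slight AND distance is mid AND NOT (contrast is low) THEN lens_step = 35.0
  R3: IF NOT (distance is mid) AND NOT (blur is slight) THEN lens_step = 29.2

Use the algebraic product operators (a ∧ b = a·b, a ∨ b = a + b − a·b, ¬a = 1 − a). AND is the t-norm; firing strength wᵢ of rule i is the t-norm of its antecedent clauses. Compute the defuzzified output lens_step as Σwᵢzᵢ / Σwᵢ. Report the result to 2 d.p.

14.74

R1 (z=4.0): near=0.50, high=0.62; AND[a·b] → w = 0.3100
R2 (z=35.0): slight=0.36, mid=0.83, ¬low=1−0.71=0.29; AND[a·b] → w = 0.0867
R3 (z=29.2): ¬mid=1−0.83=0.17, ¬slight=1−0.36=0.64; AND[a·b] → w = 0.1088
Weighted average = (0.3100·4.0 + 0.0867·35.0 + 0.1088·29.2) / (0.3100 + 0.0867 + 0.1088)
  = 7.4498 / 0.5055 = 14.74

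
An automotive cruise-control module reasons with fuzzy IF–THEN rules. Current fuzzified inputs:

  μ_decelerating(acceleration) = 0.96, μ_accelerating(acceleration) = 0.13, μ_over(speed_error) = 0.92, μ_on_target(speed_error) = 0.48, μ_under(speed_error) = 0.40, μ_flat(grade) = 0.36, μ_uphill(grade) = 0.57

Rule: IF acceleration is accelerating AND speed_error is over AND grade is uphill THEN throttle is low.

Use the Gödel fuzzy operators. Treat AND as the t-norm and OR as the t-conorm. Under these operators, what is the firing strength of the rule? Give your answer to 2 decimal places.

0.13

firing strength: accelerating=0.13, over=0.92, uphill=0.57; AND[min(a, b)] → w = 0.13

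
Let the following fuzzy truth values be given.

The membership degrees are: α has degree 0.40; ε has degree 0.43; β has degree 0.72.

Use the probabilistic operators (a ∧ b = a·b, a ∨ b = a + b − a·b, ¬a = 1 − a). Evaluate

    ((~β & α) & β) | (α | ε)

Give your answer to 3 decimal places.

0.686

~β = 1 − 0.7200 = 0.2800
~β & α = a·b on (0.2800, 0.4000) = 0.1120
(~β & α) & β = a·b on (0.1120, 0.7200) = 0.0806
α | ε = a + b − a·b on (0.4000, 0.4300) = 0.6580
((~β & α) & β) | (α | ε) = a + b − a·b on (0.0806, 0.6580) = 0.6856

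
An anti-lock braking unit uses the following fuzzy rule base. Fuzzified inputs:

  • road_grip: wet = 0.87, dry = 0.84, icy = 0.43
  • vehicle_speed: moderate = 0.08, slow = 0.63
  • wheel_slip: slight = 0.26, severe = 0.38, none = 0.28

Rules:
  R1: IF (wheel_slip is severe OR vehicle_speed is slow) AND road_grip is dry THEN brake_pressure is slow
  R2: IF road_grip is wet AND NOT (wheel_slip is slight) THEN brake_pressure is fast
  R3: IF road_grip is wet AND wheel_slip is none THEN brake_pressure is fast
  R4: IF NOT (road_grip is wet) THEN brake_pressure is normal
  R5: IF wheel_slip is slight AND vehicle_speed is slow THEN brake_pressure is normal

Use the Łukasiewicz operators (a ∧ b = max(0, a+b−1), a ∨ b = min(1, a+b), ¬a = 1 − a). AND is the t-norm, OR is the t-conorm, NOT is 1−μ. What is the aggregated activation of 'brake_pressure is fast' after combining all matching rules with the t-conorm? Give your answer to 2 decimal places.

0.76

R1: (severe=0.38 OR slow=0.63) = 1.00; AND[max(0, a+b−1)] with dry=0.84 → w = 0.84
R2: wet=0.87, ¬slight=1−0.26=0.74; AND[max(0, a+b−1)] → w = 0.61
R3: wet=0.87, none=0.28; AND[max(0, a+b−1)] → w = 0.15
R4: ¬wet=1−0.87=0.13 → w = 0.13
R5: slight=0.26, slow=0.63; AND[max(0, a+b−1)] → w = 0.00
Rules with consequent 'fast': {R2, R3} → strengths 0.61, 0.15
Aggregate via t-conorm [min(1, a+b)]: 0.76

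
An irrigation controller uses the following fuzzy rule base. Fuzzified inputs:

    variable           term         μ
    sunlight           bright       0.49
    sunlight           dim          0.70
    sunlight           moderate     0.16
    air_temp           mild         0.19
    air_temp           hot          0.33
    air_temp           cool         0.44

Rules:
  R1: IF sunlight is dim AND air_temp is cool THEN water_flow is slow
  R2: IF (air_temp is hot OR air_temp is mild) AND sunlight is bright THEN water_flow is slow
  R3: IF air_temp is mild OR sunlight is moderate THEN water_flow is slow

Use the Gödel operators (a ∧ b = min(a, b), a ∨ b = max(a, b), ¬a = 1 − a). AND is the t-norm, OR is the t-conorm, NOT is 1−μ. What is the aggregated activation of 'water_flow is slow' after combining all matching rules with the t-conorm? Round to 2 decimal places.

R1: dim=0.70, cool=0.44; AND[min(a, b)] → w = 0.44
R2: (hot=0.33 OR mild=0.19) = 0.33; AND[min(a, b)] with bright=0.49 → w = 0.33
R3: mild=0.19, moderate=0.16; OR[max(a, b)] → w = 0.19
Rules with consequent 'slow': {R1, R2, R3} → strengths 0.44, 0.33, 0.19
Aggregate via t-conorm [max(a, b)]: 0.44

0.44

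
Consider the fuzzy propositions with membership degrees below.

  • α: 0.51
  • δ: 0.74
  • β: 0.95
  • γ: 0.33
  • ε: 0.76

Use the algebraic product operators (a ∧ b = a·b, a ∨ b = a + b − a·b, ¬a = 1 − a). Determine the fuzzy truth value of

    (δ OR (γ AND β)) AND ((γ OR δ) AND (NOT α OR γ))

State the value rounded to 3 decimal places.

γ AND β = a·b on (0.3300, 0.9500) = 0.3135
δ OR (γ AND β) = a + b − a·b on (0.7400, 0.3135) = 0.8215
γ OR δ = a + b − a·b on (0.3300, 0.7400) = 0.8258
NOT α = 1 − 0.5100 = 0.4900
NOT α OR γ = a + b − a·b on (0.4900, 0.3300) = 0.6583
(γ OR δ) AND (NOT α OR γ) = a·b on (0.8258, 0.6583) = 0.5436
(δ OR (γ AND β)) AND ((γ OR δ) AND (NOT α OR γ)) = a·b on (0.8215, 0.5436) = 0.4466

0.447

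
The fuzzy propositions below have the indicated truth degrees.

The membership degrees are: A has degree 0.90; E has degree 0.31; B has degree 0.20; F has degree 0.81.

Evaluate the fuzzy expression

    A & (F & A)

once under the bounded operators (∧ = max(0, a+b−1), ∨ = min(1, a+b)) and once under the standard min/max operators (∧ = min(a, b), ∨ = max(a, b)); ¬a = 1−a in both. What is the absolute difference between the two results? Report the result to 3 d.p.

0.200

Under bounded:
  F & A = max(0, a+b−1) on (0.81, 0.90) = 0.71
  A & (F & A) = max(0, a+b−1) on (0.90, 0.71) = 0.61
  → value = 0.6100
Under standard min/max:
  F & A = min(a, b) on (0.81, 0.90) = 0.81
  A & (F & A) = min(a, b) on (0.90, 0.81) = 0.81
  → value = 0.8100
|0.6100 − 0.8100| = 0.200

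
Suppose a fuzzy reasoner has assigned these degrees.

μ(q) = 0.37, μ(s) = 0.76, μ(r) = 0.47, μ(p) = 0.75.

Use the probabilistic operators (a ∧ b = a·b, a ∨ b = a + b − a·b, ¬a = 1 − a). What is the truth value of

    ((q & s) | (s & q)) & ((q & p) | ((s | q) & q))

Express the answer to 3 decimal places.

q & s = a·b on (0.3700, 0.7600) = 0.2812
s & q = a·b on (0.7600, 0.3700) = 0.2812
(q & s) | (s & q) = a + b − a·b on (0.2812, 0.2812) = 0.4833
q & p = a·b on (0.3700, 0.7500) = 0.2775
s | q = a + b − a·b on (0.7600, 0.3700) = 0.8488
(s | q) & q = a·b on (0.8488, 0.3700) = 0.3141
(q & p) | ((s | q) & q) = a + b − a·b on (0.2775, 0.3141) = 0.5044
((q & s) | (s & q)) & ((q & p) | ((s | q) & q)) = a·b on (0.4833, 0.5044) = 0.2438

0.244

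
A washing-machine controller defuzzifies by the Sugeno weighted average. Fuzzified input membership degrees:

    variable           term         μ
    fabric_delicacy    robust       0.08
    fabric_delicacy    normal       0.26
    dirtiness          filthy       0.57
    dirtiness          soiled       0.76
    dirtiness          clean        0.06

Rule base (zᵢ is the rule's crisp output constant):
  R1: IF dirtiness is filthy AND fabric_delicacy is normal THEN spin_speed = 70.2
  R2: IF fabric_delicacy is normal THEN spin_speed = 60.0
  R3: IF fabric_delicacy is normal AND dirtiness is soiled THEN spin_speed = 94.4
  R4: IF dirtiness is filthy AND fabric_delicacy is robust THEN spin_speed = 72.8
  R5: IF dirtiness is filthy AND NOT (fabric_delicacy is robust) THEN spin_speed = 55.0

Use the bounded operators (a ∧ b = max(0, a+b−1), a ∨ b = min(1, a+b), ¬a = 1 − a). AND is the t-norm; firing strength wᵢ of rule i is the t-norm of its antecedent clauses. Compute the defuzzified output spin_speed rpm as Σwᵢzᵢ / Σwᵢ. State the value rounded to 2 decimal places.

R1 (z=70.2): filthy=0.57, normal=0.26; AND[max(0, a+b−1)] → w = 0.00
R2 (z=60.0): normal=0.26 → w = 0.26
R3 (z=94.4): normal=0.26, soiled=0.76; AND[max(0, a+b−1)] → w = 0.02
R4 (z=72.8): filthy=0.57, robust=0.08; AND[max(0, a+b−1)] → w = 0.00
R5 (z=55.0): filthy=0.57, ¬robust=1−0.08=0.92; AND[max(0, a+b−1)] → w = 0.49
Weighted average = (0.00·70.2 + 0.26·60.0 + 0.02·94.4 + 0.00·72.8 + 0.49·55.0) / (0.00 + 0.26 + 0.02 + 0.00 + 0.49)
  = 44.4380 / 0.7700 = 57.71

57.71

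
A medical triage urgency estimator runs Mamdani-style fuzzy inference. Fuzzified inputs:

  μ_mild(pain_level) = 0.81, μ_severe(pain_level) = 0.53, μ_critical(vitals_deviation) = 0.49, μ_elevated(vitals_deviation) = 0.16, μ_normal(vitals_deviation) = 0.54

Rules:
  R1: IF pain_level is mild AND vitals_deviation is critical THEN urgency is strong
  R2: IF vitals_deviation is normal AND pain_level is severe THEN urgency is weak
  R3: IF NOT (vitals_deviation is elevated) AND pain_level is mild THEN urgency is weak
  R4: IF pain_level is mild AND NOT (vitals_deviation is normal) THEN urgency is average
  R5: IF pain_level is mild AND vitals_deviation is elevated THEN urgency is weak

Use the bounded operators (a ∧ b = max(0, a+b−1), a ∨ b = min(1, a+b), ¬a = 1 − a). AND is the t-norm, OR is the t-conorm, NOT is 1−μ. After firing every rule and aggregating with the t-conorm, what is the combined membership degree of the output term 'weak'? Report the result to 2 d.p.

0.72

R1: mild=0.81, critical=0.49; AND[max(0, a+b−1)] → w = 0.30
R2: normal=0.54, severe=0.53; AND[max(0, a+b−1)] → w = 0.07
R3: ¬elevated=1−0.16=0.84, mild=0.81; AND[max(0, a+b−1)] → w = 0.65
R4: mild=0.81, ¬normal=1−0.54=0.46; AND[max(0, a+b−1)] → w = 0.27
R5: mild=0.81, elevated=0.16; AND[max(0, a+b−1)] → w = 0.00
Rules with consequent 'weak': {R2, R3, R5} → strengths 0.07, 0.65, 0.00
Aggregate via t-conorm [min(1, a+b)]: 0.72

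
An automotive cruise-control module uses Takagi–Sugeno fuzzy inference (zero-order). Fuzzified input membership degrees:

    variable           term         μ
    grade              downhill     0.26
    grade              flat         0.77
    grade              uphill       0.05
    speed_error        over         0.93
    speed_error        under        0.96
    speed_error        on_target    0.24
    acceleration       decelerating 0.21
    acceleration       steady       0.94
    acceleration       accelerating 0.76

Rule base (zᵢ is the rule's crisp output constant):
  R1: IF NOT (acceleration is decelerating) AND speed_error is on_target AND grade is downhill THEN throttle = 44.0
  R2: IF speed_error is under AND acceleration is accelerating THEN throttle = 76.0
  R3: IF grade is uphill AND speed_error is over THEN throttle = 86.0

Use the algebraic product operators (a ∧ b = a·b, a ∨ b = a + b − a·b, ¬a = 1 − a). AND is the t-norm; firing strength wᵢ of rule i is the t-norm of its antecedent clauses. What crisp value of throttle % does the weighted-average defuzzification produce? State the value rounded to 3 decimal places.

74.652

R1 (z=44.0): ¬decelerating=1−0.21=0.79, on_target=0.24, downhill=0.26; AND[a·b] → w = 0.0493
R2 (z=76.0): under=0.96, accelerating=0.76; AND[a·b] → w = 0.7296
R3 (z=86.0): uphill=0.05, over=0.93; AND[a·b] → w = 0.0465
Weighted average = (0.0493·44.0 + 0.7296·76.0 + 0.0465·86.0) / (0.0493 + 0.7296 + 0.0465)
  = 61.6176 / 0.8254 = 74.652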